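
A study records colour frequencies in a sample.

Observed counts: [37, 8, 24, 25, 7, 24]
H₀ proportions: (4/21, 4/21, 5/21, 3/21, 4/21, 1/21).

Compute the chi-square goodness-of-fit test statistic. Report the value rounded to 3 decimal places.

test statistic = 88.366

n = 125; E_i = n·p_i = [23.81, 23.81, 29.76, 17.86, 23.81, 5.95]
χ² = (37−23.81)²/23.81 + (8−23.81)²/23.81 + (24−29.76)²/29.76 + (25−17.86)²/17.86 + (7−23.81)²/23.81 + (24−5.95)²/5.95 = 88.3656
df = 5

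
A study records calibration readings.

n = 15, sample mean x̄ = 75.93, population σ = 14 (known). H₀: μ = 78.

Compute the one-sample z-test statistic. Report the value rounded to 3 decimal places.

SE = σ/√n = 14/√15 = 3.6148
z = (x̄−μ₀)/SE = (75.93−78)/3.6148 = -0.5726

test statistic = -0.573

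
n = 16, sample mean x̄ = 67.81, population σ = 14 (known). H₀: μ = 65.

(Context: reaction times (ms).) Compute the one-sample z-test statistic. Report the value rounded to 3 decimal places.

SE = σ/√n = 14/√16 = 3.5000
z = (x̄−μ₀)/SE = (67.81−65)/3.5000 = 0.8029

test statistic = 0.803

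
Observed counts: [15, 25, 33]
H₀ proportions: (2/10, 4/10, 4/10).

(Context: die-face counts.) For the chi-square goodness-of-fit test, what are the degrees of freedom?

df = k − 1 = 3 − 1 = 2

degrees of freedom = 2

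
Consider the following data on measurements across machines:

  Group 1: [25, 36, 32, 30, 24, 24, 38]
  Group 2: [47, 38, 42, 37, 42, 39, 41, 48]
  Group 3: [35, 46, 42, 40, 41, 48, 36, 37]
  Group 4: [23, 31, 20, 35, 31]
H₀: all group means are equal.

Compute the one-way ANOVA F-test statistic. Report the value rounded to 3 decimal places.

test statistic = 13.153

Group means [29.86, 41.75, 40.62, 28.00], grand mean 36.000
SSB = Σnᵢ(x̄ᵢ−x̄)² = 1019.768; SSW = ΣΣ(x−x̄ᵢ)² = 620.232
MSB = 1019.768/3 = 339.9226; MSW = 620.232/24 = 25.8430
F = MSB/MSW = 13.1534
df = (3, 24)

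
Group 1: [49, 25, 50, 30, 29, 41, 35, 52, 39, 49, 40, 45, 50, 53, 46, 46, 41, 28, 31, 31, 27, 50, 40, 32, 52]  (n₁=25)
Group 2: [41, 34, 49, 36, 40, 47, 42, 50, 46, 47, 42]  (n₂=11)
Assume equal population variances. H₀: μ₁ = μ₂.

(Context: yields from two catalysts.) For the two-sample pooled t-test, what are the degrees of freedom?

df = n₁ + n₂ − 2 = 25 + 11 − 2 = 34

degrees of freedom = 34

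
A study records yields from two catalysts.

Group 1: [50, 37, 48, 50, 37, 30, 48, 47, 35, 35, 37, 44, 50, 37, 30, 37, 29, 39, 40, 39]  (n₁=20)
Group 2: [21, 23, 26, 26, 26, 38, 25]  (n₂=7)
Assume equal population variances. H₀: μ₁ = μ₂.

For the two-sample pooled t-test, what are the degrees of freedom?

df = n₁ + n₂ − 2 = 20 + 7 − 2 = 25

degrees of freedom = 25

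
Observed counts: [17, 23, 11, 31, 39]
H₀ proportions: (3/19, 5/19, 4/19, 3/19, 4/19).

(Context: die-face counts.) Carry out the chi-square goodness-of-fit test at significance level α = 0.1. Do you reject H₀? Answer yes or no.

n = 121; E_i = n·p_i = [19.11, 31.84, 25.47, 19.11, 25.47]
χ² = (17−19.11)²/19.11 + (23−31.84)²/31.84 + (11−25.47)²/25.47 + (31−19.11)²/19.11 + (39−25.47)²/25.47 = 25.4989
df = 4
p-value (upper-tail) = 0.00004
At α=0.1: p < α → reject H₀

reject H₀: yes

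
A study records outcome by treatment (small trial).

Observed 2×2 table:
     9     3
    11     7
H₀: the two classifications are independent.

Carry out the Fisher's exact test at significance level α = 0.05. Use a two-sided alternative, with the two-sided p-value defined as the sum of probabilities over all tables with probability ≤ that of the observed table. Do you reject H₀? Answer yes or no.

Margins: r₁=12, r₂=18, c₁=20, c₂=10, n=30
p_obs = C(12,9)·C(18,11)/C(30,20); sum pmf over tables with pmf ≤ p_obs
p-value (two-sided) = 0.69415
At α=0.05: p ≥ α → fail to reject H₀

reject H₀: no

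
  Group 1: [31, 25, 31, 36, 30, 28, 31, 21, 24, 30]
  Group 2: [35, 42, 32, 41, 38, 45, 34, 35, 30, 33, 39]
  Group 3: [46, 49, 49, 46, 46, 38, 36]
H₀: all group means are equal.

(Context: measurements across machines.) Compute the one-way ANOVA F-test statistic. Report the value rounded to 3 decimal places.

test statistic = 23.308

Group means [28.70, 36.73, 44.29], grand mean 35.750
SSB = Σnᵢ(x̄ᵢ−x̄)² = 1017.540; SSW = ΣΣ(x−x̄ᵢ)² = 545.710
MSB = 1017.540/2 = 508.7698; MSW = 545.710/25 = 21.8284
F = MSB/MSW = 23.3077
df = (2, 25)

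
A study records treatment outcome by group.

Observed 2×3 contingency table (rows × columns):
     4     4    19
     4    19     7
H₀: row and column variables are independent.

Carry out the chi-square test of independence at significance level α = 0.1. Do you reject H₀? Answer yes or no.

Row totals [27, 30], col totals [8, 23, 26], n=57
χ² = (4−3.79)²/3.79 + (4−10.89)²/10.89 + (19−12.32)²/12.32 + (4−4.21)²/4.21 + (19−12.11)²/12.11 + (7−13.68)²/13.68 = 15.2053
df = 2
p-value (upper-tail) = 0.00050
At α=0.1: p < α → reject H₀

reject H₀: yes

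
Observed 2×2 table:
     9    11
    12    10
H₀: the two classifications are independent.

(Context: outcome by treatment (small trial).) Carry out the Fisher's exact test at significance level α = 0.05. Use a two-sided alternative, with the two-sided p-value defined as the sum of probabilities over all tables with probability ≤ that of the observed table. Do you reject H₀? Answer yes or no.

Margins: r₁=20, r₂=22, c₁=21, c₂=21, n=42
p_obs = C(20,9)·C(22,12)/C(42,21); sum pmf over tables with pmf ≤ p_obs
p-value (two-sided) = 0.75786
At α=0.05: p ≥ α → fail to reject H₀

reject H₀: no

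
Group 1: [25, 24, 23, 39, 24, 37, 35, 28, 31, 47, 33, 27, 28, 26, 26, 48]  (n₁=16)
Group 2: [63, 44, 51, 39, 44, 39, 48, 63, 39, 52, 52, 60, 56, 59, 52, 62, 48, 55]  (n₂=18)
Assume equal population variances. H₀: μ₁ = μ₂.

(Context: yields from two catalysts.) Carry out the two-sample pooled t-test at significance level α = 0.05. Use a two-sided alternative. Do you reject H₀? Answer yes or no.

reject H₀: yes

x̄₁=31.312, s₁=7.939, n₁=16
x̄₂=51.444, s₂=8.198, n₂=18
s_p² = [15·7.939² + 17·8.198²]/32 = 65.2463
SE = √(s_p²·(1/16+1/18)) = 2.7754
t = (31.312−51.444)/2.7754 = -7.2538
df = 32
p-value (two-sided) = 0.00000
At α=0.05: p < α → reject H₀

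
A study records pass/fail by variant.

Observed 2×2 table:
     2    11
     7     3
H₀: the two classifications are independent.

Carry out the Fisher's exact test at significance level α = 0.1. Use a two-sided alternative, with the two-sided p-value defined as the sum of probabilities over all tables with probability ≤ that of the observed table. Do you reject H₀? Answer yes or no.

reject H₀: yes

Margins: r₁=13, r₂=10, c₁=9, c₂=14, n=23
p_obs = C(13,2)·C(10,7)/C(23,9); sum pmf over tables with pmf ≤ p_obs
p-value (two-sided) = 0.01306
At α=0.1: p < α → reject H₀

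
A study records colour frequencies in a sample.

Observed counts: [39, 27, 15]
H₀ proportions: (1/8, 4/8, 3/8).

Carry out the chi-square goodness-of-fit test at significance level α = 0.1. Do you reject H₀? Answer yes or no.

reject H₀: yes

n = 81; E_i = n·p_i = [10.12, 40.50, 30.38]
χ² = (39−10.12)²/10.12 + (27−40.50)²/40.50 + (15−30.38)²/30.38 = 94.6296
df = 2
p-value (upper-tail) = 0.00000
At α=0.1: p < α → reject H₀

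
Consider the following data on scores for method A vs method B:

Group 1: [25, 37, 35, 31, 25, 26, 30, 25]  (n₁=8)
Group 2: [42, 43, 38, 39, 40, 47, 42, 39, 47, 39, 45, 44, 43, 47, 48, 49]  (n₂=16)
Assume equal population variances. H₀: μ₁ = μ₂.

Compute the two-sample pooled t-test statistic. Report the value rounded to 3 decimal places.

x̄₁=29.250, s₁=4.803, n₁=8
x̄₂=43.250, s₂=3.624, n₂=16
s_p² = [7·4.803² + 15·3.624²]/22 = 16.2955
SE = √(s_p²·(1/8+1/16)) = 1.7480
t = (29.250−43.250)/1.7480 = -8.0093
df = 22

test statistic = -8.009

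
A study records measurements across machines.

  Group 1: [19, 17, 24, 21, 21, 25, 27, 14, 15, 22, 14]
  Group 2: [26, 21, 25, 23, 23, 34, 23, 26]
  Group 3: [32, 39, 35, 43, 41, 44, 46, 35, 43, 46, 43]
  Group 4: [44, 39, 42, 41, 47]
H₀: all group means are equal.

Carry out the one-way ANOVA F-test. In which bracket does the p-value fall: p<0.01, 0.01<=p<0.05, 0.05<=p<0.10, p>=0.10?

p-value bracket: p<0.01

Group means [19.91, 25.12, 40.64, 42.60], grand mean 30.857
SSB = Σnᵢ(x̄ᵢ−x̄)² = 3322.756; SSW = ΣΣ(x−x̄ᵢ)² = 577.530
MSB = 3322.756/3 = 1107.5854; MSW = 577.530/31 = 18.6300
F = MSB/MSW = 59.4518
df = (3, 31)
p-value (upper-tail) = 0.00000
→ bracket: p<0.01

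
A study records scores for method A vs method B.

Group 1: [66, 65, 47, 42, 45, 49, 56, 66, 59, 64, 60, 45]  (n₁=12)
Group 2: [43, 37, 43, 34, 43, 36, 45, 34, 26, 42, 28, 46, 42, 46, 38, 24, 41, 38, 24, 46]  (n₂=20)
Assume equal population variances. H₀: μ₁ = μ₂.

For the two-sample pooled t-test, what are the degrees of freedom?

df = n₁ + n₂ − 2 = 12 + 20 − 2 = 30

degrees of freedom = 30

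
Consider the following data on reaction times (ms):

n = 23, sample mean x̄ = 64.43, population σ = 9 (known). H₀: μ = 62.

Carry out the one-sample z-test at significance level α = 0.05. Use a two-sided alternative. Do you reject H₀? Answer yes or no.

SE = σ/√n = 9/√23 = 1.8766
z = (x̄−μ₀)/SE = (64.43−62)/1.8766 = 1.2949
p-value (two-sided) = 0.19536
At α=0.05: p ≥ α → fail to reject H₀

reject H₀: no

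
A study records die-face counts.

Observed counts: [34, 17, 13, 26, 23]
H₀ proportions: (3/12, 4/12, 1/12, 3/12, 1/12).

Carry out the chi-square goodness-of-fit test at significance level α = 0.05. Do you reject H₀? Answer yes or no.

reject H₀: yes

n = 113; E_i = n·p_i = [28.25, 37.67, 9.42, 28.25, 9.42]
χ² = (34−28.25)²/28.25 + (17−37.67)²/37.67 + (13−9.42)²/9.42 + (26−28.25)²/28.25 + (23−9.42)²/9.42 = 33.6460
df = 4
p-value (upper-tail) = 0.00000
At α=0.05: p < α → reject H₀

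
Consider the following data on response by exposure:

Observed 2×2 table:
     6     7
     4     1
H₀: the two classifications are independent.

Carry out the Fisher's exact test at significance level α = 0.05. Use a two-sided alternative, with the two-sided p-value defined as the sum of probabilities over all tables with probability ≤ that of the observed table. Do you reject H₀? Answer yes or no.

Margins: r₁=13, r₂=5, c₁=10, c₂=8, n=18
p_obs = C(13,6)·C(5,4)/C(18,10); sum pmf over tables with pmf ≤ p_obs
p-value (two-sided) = 0.31373
At α=0.05: p ≥ α → fail to reject H₀

reject H₀: no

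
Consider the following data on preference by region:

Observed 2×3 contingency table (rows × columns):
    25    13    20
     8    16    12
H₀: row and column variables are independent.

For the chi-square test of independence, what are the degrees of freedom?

df = (r−1)(c−1) = (2−1)·(3−1) = 2

degrees of freedom = 2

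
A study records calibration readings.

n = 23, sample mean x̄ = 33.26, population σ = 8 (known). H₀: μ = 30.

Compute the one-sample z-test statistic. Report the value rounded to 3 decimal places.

SE = σ/√n = 8/√23 = 1.6681
z = (x̄−μ₀)/SE = (33.26−30)/1.6681 = 1.9543

test statistic = 1.954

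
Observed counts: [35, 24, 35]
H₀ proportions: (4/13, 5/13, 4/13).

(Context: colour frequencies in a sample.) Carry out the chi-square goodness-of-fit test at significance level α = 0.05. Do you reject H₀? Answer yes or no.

reject H₀: yes

n = 94; E_i = n·p_i = [28.92, 36.15, 28.92]
χ² = (35−28.92)²/28.92 + (24−36.15)²/36.15 + (35−28.92)²/28.92 = 6.6394
df = 2
p-value (upper-tail) = 0.03616
At α=0.05: p < α → reject H₀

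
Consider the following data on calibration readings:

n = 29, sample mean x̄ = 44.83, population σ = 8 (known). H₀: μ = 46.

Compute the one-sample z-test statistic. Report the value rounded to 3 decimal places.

test statistic = -0.788

SE = σ/√n = 8/√29 = 1.4856
z = (x̄−μ₀)/SE = (44.83−46)/1.4856 = -0.7876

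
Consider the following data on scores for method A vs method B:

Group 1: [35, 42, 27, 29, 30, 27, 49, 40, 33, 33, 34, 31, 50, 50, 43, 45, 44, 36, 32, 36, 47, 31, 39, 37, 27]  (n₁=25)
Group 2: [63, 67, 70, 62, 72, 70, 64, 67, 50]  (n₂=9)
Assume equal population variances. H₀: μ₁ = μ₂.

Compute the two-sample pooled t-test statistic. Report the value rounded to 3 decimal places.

test statistic = -9.937

x̄₁=37.080, s₁=7.433, n₁=25
x̄₂=65.000, s₂=6.576, n₂=9
s_p² = [24·7.433² + 8·6.576²]/32 = 52.2450
SE = √(s_p²·(1/25+1/9)) = 2.8098
t = (37.080−65.000)/2.8098 = -9.9368
df = 32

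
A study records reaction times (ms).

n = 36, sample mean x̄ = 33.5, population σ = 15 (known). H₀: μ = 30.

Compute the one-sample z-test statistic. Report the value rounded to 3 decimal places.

SE = σ/√n = 15/√36 = 2.5000
z = (x̄−μ₀)/SE = (33.5−30)/2.5000 = 1.4000

test statistic = 1.400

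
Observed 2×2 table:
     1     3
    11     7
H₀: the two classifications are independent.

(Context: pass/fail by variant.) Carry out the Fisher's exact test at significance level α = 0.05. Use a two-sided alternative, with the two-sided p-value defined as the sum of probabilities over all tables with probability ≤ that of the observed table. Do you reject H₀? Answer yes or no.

reject H₀: no

Margins: r₁=4, r₂=18, c₁=12, c₂=10, n=22
p_obs = C(4,1)·C(18,11)/C(22,12); sum pmf over tables with pmf ≤ p_obs
p-value (two-sided) = 0.29323
At α=0.05: p ≥ α → fail to reject H₀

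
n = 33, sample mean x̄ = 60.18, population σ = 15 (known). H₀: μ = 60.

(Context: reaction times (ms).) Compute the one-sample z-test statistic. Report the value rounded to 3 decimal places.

SE = σ/√n = 15/√33 = 2.6112
z = (x̄−μ₀)/SE = (60.18−60)/2.6112 = 0.0689

test statistic = 0.069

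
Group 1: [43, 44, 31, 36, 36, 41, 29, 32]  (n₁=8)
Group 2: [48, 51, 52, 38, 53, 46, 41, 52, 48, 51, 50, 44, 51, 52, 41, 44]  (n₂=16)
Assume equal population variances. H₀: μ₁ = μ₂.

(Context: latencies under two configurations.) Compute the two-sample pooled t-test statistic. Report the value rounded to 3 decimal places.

test statistic = -5.084

x̄₁=36.500, s₁=5.682, n₁=8
x̄₂=47.625, s₂=4.731, n₂=16
s_p² = [7·5.682² + 15·4.731²]/22 = 25.5341
SE = √(s_p²·(1/8+1/16)) = 2.1881
t = (36.500−47.625)/2.1881 = -5.0844
df = 22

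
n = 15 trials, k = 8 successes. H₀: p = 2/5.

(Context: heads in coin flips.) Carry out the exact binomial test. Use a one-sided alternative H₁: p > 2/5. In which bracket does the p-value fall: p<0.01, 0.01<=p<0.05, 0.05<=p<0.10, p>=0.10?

p-value bracket: p>=0.10

Exact binomial: n=15, k=8, p₀=2/5=0.4000
P(X≥8) from Σ C(n,i)·p₀^i·(1−p₀)^(n−i)
p-value (one-sided, H₁ greater) = 0.21310
→ bracket: p>=0.10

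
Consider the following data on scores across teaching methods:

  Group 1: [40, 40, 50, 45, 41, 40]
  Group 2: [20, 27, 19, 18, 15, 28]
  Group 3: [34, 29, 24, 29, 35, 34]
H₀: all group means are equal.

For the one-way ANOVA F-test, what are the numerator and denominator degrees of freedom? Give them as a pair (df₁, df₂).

degrees of freedom = [2, 15]

k = 3 groups, N = 18 total
df = (k−1, N−k) = (3−1, 18−3) = (2, 15)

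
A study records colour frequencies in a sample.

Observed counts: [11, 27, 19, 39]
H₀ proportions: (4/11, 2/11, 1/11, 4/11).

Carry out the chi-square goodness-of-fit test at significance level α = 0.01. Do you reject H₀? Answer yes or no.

reject H₀: yes

n = 96; E_i = n·p_i = [34.91, 17.45, 8.73, 34.91]
χ² = (11−34.91)²/34.91 + (27−17.45)²/17.45 + (19−8.73)²/8.73 + (39−34.91)²/34.91 = 34.1667
df = 3
p-value (upper-tail) = 0.00000
At α=0.01: p < α → reject H₀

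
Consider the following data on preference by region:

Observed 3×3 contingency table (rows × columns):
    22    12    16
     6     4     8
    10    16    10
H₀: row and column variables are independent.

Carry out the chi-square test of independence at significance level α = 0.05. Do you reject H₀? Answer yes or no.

Row totals [50, 18, 36], col totals [38, 32, 34], n=104
χ² = (22−18.27)²/18.27 + (12−15.38)²/15.38 + (16−16.35)²/16.35 + (6−6.58)²/6.58 + (4−5.54)²/5.54 + (8−5.88)²/5.88 + (10−13.15)²/13.15 + (16−11.08)²/11.08 + (10−11.77)²/11.77 = 5.9624
df = 4
p-value (upper-tail) = 0.20198
At α=0.05: p ≥ α → fail to reject H₀

reject H₀: no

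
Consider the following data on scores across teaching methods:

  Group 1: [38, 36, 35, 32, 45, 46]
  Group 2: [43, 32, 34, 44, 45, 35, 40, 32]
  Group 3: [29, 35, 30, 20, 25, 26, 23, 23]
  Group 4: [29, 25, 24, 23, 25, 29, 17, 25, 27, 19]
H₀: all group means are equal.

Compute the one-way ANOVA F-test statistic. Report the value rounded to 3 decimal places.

Group means [38.67, 38.12, 26.38, 24.30], grand mean 30.969
SSB = Σnᵢ(x̄ᵢ−x̄)² = 1378.785; SSW = ΣΣ(x−x̄ᵢ)² = 666.183
MSB = 1378.785/3 = 459.5951; MSW = 666.183/28 = 23.7923
F = MSB/MSW = 19.3170
df = (3, 28)

test statistic = 19.317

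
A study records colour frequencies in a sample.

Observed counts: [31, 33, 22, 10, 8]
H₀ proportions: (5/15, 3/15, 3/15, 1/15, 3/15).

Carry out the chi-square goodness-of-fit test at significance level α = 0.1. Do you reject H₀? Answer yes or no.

n = 104; E_i = n·p_i = [34.67, 20.80, 20.80, 6.93, 20.80]
χ² = (31−34.67)²/34.67 + (33−20.80)²/20.80 + (22−20.80)²/20.80 + (10−6.93)²/6.93 + (8−20.80)²/20.80 = 16.8462
df = 4
p-value (upper-tail) = 0.00207
At α=0.1: p < α → reject H₀

reject H₀: yes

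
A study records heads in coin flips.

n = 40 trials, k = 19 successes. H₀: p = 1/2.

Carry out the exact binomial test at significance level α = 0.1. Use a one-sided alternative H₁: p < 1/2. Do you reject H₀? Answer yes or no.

Exact binomial: n=40, k=19, p₀=1/2=0.5000
P(X≤19) from Σ C(n,i)·p₀^i·(1−p₀)^(n−i)
p-value (one-sided, H₁ less) = 0.43731
At α=0.1: p ≥ α → fail to reject H₀

reject H₀: no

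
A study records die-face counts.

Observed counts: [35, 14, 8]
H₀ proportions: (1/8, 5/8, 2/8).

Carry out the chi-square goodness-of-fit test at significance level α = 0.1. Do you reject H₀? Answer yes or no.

reject H₀: yes

n = 57; E_i = n·p_i = [7.12, 35.62, 14.25]
χ² = (35−7.12)²/7.12 + (14−35.62)²/35.62 + (8−14.25)²/14.25 = 124.9228
df = 2
p-value (upper-tail) = 0.00000
At α=0.1: p < α → reject H₀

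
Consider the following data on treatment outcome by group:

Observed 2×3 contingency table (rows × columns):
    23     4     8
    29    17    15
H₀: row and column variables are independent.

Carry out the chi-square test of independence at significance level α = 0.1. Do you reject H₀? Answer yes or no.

Row totals [35, 61], col totals [52, 21, 23], n=96
χ² = (23−18.96)²/18.96 + (4−7.66)²/7.66 + (8−8.39)²/8.39 + (29−33.04)²/33.04 + (17−13.34)²/13.34 + (15−14.61)²/14.61 = 4.1318
df = 2
p-value (upper-tail) = 0.12671
At α=0.1: p ≥ α → fail to reject H₀

reject H₀: no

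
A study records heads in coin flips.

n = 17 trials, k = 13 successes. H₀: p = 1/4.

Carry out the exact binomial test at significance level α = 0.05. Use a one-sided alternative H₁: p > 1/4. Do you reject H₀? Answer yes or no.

Exact binomial: n=17, k=13, p₀=1/4=0.2500
P(X≥13) from Σ C(n,i)·p₀^i·(1−p₀)^(n−i)
p-value (one-sided, H₁ greater) = 0.00001
At α=0.05: p < α → reject H₀

reject H₀: yes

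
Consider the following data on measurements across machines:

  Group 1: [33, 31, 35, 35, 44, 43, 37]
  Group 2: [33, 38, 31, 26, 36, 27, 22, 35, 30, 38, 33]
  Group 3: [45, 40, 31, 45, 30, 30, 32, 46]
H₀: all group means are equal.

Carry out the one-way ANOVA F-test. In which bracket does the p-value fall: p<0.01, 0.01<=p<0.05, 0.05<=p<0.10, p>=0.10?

Group means [36.86, 31.73, 37.38], grand mean 34.846
SSB = Σnᵢ(x̄ᵢ−x̄)² = 186.471; SSW = ΣΣ(x−x̄ᵢ)² = 784.914
MSB = 186.471/2 = 93.2353; MSW = 784.914/23 = 34.1267
F = MSB/MSW = 2.7320
df = (2, 23)
p-value (upper-tail) = 0.08619
→ bracket: 0.05<=p<0.10

p-value bracket: 0.05<=p<0.10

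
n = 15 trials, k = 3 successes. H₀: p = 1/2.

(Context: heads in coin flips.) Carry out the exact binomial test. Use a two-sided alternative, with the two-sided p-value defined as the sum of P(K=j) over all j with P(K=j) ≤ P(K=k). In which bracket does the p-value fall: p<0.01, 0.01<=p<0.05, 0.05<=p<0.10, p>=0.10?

p-value bracket: 0.01<=p<0.05

Exact binomial: n=15, k=3, p₀=1/2=0.5000
P(X=j) = C(n,j)·p₀^j·(1−p₀)^(n−j); p = Σ P(X=j) over j with P(X=j) ≤ P(X=3)
p-value (two-sided) = 0.03516
→ bracket: 0.01<=p<0.05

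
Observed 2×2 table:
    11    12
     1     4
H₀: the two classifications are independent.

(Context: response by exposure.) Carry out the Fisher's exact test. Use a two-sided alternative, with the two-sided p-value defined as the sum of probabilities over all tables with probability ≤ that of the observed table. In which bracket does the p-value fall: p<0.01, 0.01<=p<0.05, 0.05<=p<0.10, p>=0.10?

p-value bracket: p>=0.10

Margins: r₁=23, r₂=5, c₁=12, c₂=16, n=28
p_obs = C(23,11)·C(5,1)/C(28,12); sum pmf over tables with pmf ≤ p_obs
p-value (two-sided) = 0.35531
→ bracket: p>=0.10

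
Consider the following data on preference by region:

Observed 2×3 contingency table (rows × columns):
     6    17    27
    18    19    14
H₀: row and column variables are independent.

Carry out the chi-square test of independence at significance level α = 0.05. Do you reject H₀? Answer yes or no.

Row totals [50, 51], col totals [24, 36, 41], n=101
χ² = (6−11.88)²/11.88 + (17−17.82)²/17.82 + (27−20.30)²/20.30 + (18−12.12)²/12.12 + (19−18.18)²/18.18 + (14−20.70)²/20.70 = 10.2242
df = 2
p-value (upper-tail) = 0.00602
At α=0.05: p < α → reject H₀

reject H₀: yes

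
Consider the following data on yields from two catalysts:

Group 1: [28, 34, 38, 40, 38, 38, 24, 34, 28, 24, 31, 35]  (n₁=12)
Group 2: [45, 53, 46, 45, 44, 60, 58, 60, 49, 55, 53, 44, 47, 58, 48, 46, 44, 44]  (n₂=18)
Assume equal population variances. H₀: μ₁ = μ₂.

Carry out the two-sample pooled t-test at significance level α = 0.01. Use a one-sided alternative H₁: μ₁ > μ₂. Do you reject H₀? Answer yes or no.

reject H₀: no

x̄₁=32.667, s₁=5.598, n₁=12
x̄₂=49.944, s₂=5.995, n₂=18
s_p² = [11·5.598² + 17·5.995²]/28 = 34.1290
SE = √(s_p²·(1/12+1/18)) = 2.1772
t = (32.667−49.944)/2.1772 = -7.9358
df = 28
p-value (one-sided, H₁ greater) = 1.00000
At α=0.01: p ≥ α → fail to reject H₀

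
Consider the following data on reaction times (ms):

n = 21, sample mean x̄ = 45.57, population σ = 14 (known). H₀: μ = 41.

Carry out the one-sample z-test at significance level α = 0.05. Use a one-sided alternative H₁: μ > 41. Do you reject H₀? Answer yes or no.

reject H₀: no

SE = σ/√n = 14/√21 = 3.0551
z = (x̄−μ₀)/SE = (45.57−41)/3.0551 = 1.4959
p-value (one-sided, H₁ greater) = 0.06734
At α=0.05: p ≥ α → fail to reject H₀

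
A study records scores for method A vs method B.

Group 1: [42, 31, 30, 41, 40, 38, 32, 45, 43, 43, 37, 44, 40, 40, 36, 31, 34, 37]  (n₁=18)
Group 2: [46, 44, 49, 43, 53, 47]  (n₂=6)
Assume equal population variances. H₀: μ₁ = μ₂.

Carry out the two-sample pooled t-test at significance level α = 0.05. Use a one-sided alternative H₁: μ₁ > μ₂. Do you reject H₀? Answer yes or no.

x̄₁=38.000, s₁=4.802, n₁=18
x̄₂=47.000, s₂=3.633, n₂=6
s_p² = [17·4.802² + 5·3.633²]/22 = 20.8182
SE = √(s_p²·(1/18+1/6)) = 2.1509
t = (38.000−47.000)/2.1509 = -4.1843
df = 22
p-value (one-sided, H₁ greater) = 0.99981
At α=0.05: p ≥ α → fail to reject H₀

reject H₀: no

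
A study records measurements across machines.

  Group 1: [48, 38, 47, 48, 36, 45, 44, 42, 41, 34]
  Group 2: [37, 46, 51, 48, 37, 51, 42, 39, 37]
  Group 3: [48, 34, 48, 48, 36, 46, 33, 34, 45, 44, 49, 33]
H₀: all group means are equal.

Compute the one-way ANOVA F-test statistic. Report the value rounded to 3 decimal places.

Group means [42.30, 43.11, 41.50], grand mean 42.226
SSB = Σnᵢ(x̄ᵢ−x̄)² = 13.430; SSW = ΣΣ(x−x̄ᵢ)² = 1021.989
MSB = 13.430/2 = 6.7152; MSW = 1021.989/28 = 36.4996
F = MSB/MSW = 0.1840
df = (2, 28)

test statistic = 0.184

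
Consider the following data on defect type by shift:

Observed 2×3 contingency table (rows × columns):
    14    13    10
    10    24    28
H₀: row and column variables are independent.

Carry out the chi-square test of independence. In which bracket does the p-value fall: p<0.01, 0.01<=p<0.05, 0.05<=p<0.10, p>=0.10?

p-value bracket: 0.01<=p<0.05

Row totals [37, 62], col totals [24, 37, 38], n=99
χ² = (14−8.97)²/8.97 + (13−13.83)²/13.83 + (10−14.20)²/14.20 + (10−15.03)²/15.03 + (24−23.17)²/23.17 + (28−23.80)²/23.80 = 6.5690
df = 2
p-value (upper-tail) = 0.03746
→ bracket: 0.01<=p<0.05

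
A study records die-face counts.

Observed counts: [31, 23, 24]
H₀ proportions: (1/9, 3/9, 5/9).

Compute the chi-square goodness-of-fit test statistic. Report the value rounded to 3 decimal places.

n = 78; E_i = n·p_i = [8.67, 26.00, 43.33]
χ² = (31−8.67)²/8.67 + (23−26.00)²/26.00 + (24−43.33)²/43.33 = 66.5231
df = 2

test statistic = 66.523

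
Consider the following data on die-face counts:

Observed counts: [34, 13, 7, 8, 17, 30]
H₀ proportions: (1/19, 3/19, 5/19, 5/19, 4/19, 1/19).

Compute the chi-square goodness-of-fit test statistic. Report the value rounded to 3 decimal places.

test statistic = 275.738

n = 109; E_i = n·p_i = [5.74, 17.21, 28.68, 28.68, 22.95, 5.74]
χ² = (34−5.74)²/5.74 + (13−17.21)²/17.21 + (7−28.68)²/28.68 + (8−28.68)²/28.68 + (17−22.95)²/22.95 + (30−5.74)²/5.74 = 275.7384
df = 5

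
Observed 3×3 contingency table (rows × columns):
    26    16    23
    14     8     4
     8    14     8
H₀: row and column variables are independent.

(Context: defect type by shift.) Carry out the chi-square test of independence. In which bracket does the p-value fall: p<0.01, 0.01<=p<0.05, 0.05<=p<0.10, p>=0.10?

Row totals [65, 26, 30], col totals [48, 38, 35], n=121
χ² = (26−25.79)²/25.79 + (16−20.41)²/20.41 + (23−18.80)²/18.80 + (14−10.31)²/10.31 + (8−8.17)²/8.17 + (4−7.52)²/7.52 + (8−11.90)²/11.90 + (14−9.42)²/9.42 + (8−8.68)²/8.68 = 8.4186
df = 4
p-value (upper-tail) = 0.07739
→ bracket: 0.05<=p<0.10

p-value bracket: 0.05<=p<0.10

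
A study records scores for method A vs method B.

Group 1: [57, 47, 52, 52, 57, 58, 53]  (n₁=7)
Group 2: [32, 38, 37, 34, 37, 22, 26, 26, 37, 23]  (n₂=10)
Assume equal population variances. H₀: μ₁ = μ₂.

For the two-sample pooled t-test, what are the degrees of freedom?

degrees of freedom = 15

df = n₁ + n₂ − 2 = 7 + 10 − 2 = 15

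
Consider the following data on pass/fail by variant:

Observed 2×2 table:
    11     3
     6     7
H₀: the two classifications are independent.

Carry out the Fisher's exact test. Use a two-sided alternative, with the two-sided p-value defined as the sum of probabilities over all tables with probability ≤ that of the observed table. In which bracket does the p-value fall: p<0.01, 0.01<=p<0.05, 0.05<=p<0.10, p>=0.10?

p-value bracket: p>=0.10

Margins: r₁=14, r₂=13, c₁=17, c₂=10, n=27
p_obs = C(14,11)·C(13,6)/C(27,17); sum pmf over tables with pmf ≤ p_obs
p-value (two-sided) = 0.12011
→ bracket: p>=0.10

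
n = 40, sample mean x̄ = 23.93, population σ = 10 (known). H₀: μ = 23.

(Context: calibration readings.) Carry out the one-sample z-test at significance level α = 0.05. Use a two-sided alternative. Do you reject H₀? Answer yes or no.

SE = σ/√n = 10/√40 = 1.5811
z = (x̄−μ₀)/SE = (23.93−23)/1.5811 = 0.5882
p-value (two-sided) = 0.55641
At α=0.05: p ≥ α → fail to reject H₀

reject H₀: no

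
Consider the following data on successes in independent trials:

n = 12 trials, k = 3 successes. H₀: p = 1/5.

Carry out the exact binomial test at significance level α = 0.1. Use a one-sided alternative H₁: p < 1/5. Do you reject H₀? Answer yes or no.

reject H₀: no

Exact binomial: n=12, k=3, p₀=1/5=0.2000
P(X≤3) from Σ C(n,i)·p₀^i·(1−p₀)^(n−i)
p-value (one-sided, H₁ less) = 0.79457
At α=0.1: p ≥ α → fail to reject H₀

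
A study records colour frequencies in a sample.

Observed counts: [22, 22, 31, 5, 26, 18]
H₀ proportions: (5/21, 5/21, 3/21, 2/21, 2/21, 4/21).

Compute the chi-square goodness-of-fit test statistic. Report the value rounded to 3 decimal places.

test statistic = 36.114

n = 124; E_i = n·p_i = [29.52, 29.52, 17.71, 11.81, 11.81, 23.62]
χ² = (22−29.52)²/29.52 + (22−29.52)²/29.52 + (31−17.71)²/17.71 + (5−11.81)²/11.81 + (26−11.81)²/11.81 + (18−23.62)²/23.62 = 36.1137
df = 5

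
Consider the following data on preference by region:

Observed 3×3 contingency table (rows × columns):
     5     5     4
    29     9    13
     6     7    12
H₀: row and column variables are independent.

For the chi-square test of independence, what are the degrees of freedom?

degrees of freedom = 4

df = (r−1)(c−1) = (3−1)·(3−1) = 4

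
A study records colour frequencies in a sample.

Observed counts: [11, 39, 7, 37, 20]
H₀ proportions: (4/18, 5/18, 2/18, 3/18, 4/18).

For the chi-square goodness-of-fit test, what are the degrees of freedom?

degrees of freedom = 4

df = k − 1 = 5 − 1 = 4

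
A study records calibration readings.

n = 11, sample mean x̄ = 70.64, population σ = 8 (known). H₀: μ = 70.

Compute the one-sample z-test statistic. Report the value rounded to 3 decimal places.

SE = σ/√n = 8/√11 = 2.4121
z = (x̄−μ₀)/SE = (70.64−70)/2.4121 = 0.2653

test statistic = 0.265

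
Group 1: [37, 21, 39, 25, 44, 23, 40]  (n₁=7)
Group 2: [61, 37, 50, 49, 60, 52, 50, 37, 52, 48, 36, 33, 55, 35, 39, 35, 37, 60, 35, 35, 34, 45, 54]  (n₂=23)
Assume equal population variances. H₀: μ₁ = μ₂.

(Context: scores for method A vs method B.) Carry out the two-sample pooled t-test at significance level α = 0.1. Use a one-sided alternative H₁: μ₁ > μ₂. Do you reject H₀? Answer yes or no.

x̄₁=32.714, s₁=9.394, n₁=7
x̄₂=44.739, s₂=9.612, n₂=23
s_p² = [6·9.394² + 22·9.612²]/28 = 91.4951
SE = √(s_p²·(1/7+1/23)) = 4.1290
t = (32.714−44.739)/4.1290 = -2.9123
df = 28
p-value (one-sided, H₁ greater) = 0.99651
At α=0.1: p ≥ α → fail to reject H₀

reject H₀: no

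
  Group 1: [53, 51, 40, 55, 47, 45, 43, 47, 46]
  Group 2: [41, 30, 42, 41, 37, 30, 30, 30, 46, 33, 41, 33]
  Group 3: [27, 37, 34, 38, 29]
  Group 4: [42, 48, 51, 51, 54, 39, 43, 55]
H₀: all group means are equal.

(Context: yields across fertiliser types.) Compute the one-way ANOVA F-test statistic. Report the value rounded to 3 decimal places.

Group means [47.44, 36.17, 33.00, 47.88], grand mean 41.441
SSB = Σnᵢ(x̄ᵢ−x̄)² = 1345.618; SSW = ΣΣ(x−x̄ᵢ)² = 896.764
MSB = 1345.618/3 = 448.5395; MSW = 896.764/30 = 29.8921
F = MSB/MSW = 15.0053
df = (3, 30)

test statistic = 15.005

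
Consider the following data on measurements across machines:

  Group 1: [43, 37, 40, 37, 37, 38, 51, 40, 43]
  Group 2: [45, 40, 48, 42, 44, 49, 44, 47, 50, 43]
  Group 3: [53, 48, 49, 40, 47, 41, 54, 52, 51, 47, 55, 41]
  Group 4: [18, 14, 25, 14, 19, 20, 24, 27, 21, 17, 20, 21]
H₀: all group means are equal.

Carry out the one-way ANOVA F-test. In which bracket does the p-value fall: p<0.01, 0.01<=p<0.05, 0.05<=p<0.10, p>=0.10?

Group means [40.67, 45.20, 48.17, 20.00], grand mean 38.047
SSB = Σnᵢ(x̄ᵢ−x̄)² = 5710.640; SSW = ΣΣ(x−x̄ᵢ)² = 737.267
MSB = 5710.640/3 = 1903.5468; MSW = 737.267/39 = 18.9043
F = MSB/MSW = 100.6940
df = (3, 39)
p-value (upper-tail) = 0.00000
→ bracket: p<0.01

p-value bracket: p<0.01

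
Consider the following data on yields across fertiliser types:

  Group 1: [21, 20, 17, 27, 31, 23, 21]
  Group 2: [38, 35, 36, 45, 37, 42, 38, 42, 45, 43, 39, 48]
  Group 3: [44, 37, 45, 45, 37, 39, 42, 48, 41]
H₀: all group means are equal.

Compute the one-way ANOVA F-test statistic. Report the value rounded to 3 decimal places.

test statistic = 51.171

Group means [22.86, 40.67, 42.00], grand mean 36.643
SSB = Σnᵢ(x̄ᵢ−x̄)² = 1782.905; SSW = ΣΣ(x−x̄ᵢ)² = 435.524
MSB = 1782.905/2 = 891.4524; MSW = 435.524/25 = 17.4210
F = MSB/MSW = 51.1713
df = (2, 25)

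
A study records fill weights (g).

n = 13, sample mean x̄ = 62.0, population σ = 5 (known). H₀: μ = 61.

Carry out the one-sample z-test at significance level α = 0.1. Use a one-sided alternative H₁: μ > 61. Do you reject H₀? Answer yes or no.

reject H₀: no

SE = σ/√n = 5/√13 = 1.3868
z = (x̄−μ₀)/SE = (62.0−61)/1.3868 = 0.7211
p-value (one-sided, H₁ greater) = 0.23542
At α=0.1: p ≥ α → fail to reject H₀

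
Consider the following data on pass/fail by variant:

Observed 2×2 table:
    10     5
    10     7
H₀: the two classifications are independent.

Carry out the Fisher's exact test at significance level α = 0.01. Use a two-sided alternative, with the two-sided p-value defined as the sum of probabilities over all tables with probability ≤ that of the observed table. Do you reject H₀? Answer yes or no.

reject H₀: no

Margins: r₁=15, r₂=17, c₁=20, c₂=12, n=32
p_obs = C(15,10)·C(17,10)/C(32,20); sum pmf over tables with pmf ≤ p_obs
p-value (two-sided) = 0.72567
At α=0.01: p ≥ α → fail to reject H₀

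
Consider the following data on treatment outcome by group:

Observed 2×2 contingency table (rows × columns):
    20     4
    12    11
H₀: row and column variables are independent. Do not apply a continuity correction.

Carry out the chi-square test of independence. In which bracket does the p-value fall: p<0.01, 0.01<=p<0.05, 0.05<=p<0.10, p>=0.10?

p-value bracket: 0.01<=p<0.05

Row totals [24, 23], col totals [32, 15], n=47
χ² = (20−16.34)²/16.34 + (4−7.66)²/7.66 + (12−15.66)²/15.66 + (11−7.34)²/7.34 = 5.2478
df = 1
p-value (upper-tail) = 0.02197
→ bracket: 0.01<=p<0.05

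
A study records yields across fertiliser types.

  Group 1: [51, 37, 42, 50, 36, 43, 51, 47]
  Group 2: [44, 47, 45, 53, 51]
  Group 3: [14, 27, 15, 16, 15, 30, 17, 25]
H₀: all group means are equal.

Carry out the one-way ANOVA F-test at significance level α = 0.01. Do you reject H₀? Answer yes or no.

reject H₀: yes

Group means [44.62, 48.00, 19.88], grand mean 36.000
SSB = Σnᵢ(x̄ᵢ−x̄)² = 3395.250; SSW = ΣΣ(x−x̄ᵢ)² = 602.750
MSB = 3395.250/2 = 1697.6250; MSW = 602.750/18 = 33.4861
F = MSB/MSW = 50.6964
df = (2, 18)
p-value (upper-tail) = 0.00000
At α=0.01: p < α → reject H₀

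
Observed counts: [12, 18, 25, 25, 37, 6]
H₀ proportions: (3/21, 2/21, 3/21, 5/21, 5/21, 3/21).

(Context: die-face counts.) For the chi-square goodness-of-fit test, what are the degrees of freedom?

degrees of freedom = 5

df = k − 1 = 6 − 1 = 5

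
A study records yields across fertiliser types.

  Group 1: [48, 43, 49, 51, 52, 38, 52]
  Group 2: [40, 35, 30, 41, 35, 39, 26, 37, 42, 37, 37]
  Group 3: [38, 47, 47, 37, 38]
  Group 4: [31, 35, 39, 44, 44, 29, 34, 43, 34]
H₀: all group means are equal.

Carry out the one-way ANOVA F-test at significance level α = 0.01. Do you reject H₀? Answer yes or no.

reject H₀: yes

Group means [47.57, 36.27, 41.40, 37.00], grand mean 39.750
SSB = Σnᵢ(x̄ᵢ−x̄)² = 642.904; SSW = ΣΣ(x−x̄ᵢ)² = 757.096
MSB = 642.904/3 = 214.3013; MSW = 757.096/28 = 27.0391
F = MSB/MSW = 7.9256
df = (3, 28)
p-value (upper-tail) = 0.00056
At α=0.01: p < α → reject H₀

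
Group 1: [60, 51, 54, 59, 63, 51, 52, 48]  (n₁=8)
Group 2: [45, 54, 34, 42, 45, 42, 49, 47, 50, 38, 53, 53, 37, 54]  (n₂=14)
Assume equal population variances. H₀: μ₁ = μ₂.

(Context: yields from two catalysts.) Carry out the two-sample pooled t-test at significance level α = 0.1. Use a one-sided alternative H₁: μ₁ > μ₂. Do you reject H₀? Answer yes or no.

reject H₀: yes

x̄₁=54.750, s₁=5.285, n₁=8
x̄₂=45.929, s₂=6.650, n₂=14
s_p² = [7·5.285² + 13·6.650²]/20 = 38.5214
SE = √(s_p²·(1/8+1/14)) = 2.7508
t = (54.750−45.929)/2.7508 = 3.2069
df = 20
p-value (one-sided, H₁ greater) = 0.00221
At α=0.1: p < α → reject H₀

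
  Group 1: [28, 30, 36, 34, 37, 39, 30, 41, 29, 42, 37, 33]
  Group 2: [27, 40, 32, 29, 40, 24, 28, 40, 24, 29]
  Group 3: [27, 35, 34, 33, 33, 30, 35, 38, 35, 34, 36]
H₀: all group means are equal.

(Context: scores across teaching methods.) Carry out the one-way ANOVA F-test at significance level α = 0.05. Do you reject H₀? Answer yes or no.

reject H₀: no

Group means [34.67, 31.30, 33.64], grand mean 33.303
SSB = Σnᵢ(x̄ᵢ−x̄)² = 63.658; SSW = ΣΣ(x−x̄ᵢ)² = 711.312
MSB = 63.658/2 = 31.8288; MSW = 711.312/30 = 23.7104
F = MSB/MSW = 1.3424
df = (2, 30)
p-value (upper-tail) = 0.27646
At α=0.05: p ≥ α → fail to reject H₀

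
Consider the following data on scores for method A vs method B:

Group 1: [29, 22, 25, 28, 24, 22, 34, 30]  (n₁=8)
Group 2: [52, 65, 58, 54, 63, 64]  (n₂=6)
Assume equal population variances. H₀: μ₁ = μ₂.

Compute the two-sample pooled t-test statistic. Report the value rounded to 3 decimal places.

test statistic = -12.561

x̄₁=26.750, s₁=4.234, n₁=8
x̄₂=59.333, s₂=5.502, n₂=6
s_p² = [7·4.234² + 5·5.502²]/12 = 23.0694
SE = √(s_p²·(1/8+1/6)) = 2.5940
t = (26.750−59.333)/2.5940 = -12.5613
df = 12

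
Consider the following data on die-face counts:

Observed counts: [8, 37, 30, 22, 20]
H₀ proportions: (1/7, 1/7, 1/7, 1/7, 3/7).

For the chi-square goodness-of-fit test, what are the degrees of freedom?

degrees of freedom = 4

df = k − 1 = 5 − 1 = 4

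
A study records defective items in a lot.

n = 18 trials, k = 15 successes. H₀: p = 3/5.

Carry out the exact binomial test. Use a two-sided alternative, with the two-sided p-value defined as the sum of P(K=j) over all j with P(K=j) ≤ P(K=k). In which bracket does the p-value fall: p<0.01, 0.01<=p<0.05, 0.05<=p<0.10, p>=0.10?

Exact binomial: n=18, k=15, p₀=3/5=0.6000
P(X=j) = C(n,j)·p₀^j·(1−p₀)^(n−j); p = Σ P(X=j) over j with P(X=j) ≤ P(X=15)
p-value (two-sided) = 0.05306
→ bracket: 0.05<=p<0.10

p-value bracket: 0.05<=p<0.10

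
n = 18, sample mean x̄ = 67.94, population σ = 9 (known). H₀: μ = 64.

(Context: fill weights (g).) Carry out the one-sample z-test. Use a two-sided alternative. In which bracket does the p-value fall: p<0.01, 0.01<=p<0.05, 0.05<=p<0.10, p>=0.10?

SE = σ/√n = 9/√18 = 2.1213
z = (x̄−μ₀)/SE = (67.94−64)/2.1213 = 1.8573
p-value (two-sided) = 0.06326
→ bracket: 0.05<=p<0.10

p-value bracket: 0.05<=p<0.10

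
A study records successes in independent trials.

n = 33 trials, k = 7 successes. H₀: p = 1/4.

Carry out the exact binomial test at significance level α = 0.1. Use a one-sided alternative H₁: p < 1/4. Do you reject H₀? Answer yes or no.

Exact binomial: n=33, k=7, p₀=1/4=0.2500
P(X≤7) from Σ C(n,i)·p₀^i·(1−p₀)^(n−i)
p-value (one-sided, H₁ less) = 0.39382
At α=0.1: p ≥ α → fail to reject H₀

reject H₀: no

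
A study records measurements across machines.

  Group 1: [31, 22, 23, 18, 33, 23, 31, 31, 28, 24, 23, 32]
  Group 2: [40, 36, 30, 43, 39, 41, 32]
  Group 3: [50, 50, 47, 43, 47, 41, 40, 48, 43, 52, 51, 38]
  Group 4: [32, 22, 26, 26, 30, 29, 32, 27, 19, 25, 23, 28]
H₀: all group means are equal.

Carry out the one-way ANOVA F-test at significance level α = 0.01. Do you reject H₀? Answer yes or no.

reject H₀: yes

Group means [26.58, 37.29, 45.83, 26.58], grand mean 33.698
SSB = Σnᵢ(x̄ᵢ−x̄)² = 3072.141; SSW = ΣΣ(x−x̄ᵢ)² = 824.929
MSB = 3072.141/3 = 1024.0471; MSW = 824.929/39 = 21.1520
F = MSB/MSW = 48.4137
df = (3, 39)
p-value (upper-tail) = 0.00000
At α=0.01: p < α → reject H₀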